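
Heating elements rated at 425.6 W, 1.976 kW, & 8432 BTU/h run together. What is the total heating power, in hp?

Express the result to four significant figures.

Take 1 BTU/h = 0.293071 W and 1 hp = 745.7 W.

425.6 W (already W)
1.976 kW × 1000 = 1976 W
8432 BTU/h × 0.293071 = 2471.17 W
Sum: 425.6 + 1976 + 2471.17 = 4872.77 W
In hp: 4872.77 / 745.7 = 6.53449 hp

6.534 hp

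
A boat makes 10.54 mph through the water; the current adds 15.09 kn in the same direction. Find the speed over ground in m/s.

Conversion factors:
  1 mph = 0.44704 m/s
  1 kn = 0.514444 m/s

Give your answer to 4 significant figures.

10.54 mph × 0.44704 → 4.7118 m/s
15.09 kn × 0.514444 → 7.76296 m/s
Total: 4.7118 + 7.76296 = 12.4748 m/s

12.47 m/s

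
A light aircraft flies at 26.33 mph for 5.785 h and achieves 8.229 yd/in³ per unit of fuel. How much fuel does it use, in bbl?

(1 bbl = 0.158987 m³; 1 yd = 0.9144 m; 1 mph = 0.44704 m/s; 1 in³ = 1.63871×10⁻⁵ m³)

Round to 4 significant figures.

26.33 mph → 11.7706 m/s
5.785 h → 20826 s
d = v × t = 11.7706 × 20826 = 245135 m
8.229 yd/in³ → 459178 m/m³
V = d / (distance per unit fuel) = 245135 / 459178 = 0.533856 m³
In bbl: 0.533856 / 0.158987 = 3.35786 bbl

3.358 bbl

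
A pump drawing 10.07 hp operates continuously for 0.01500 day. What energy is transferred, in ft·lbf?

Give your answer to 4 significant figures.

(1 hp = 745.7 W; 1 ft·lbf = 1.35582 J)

7.178×10⁶ ft·lbf

10.07 hp × 745.7 = 7509.2 W
0.01500 day × 86400 = 1296 s
E = P × t = 7509.2 W × 1296 s = 9.73192×10⁶ J
9.73192×10⁶ J ÷ (1.35582 J/ft·lbf) = 7.17788×10⁶ ft·lbf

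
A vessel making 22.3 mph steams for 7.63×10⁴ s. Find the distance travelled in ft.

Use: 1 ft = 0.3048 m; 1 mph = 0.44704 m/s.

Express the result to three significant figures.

22.3 mph × 0.44704 = 9.96899 m/s
d = v × t = 9.96899 m/s × 76300 s = 760634 m
760634 m ÷ (0.3048 m/ft) = 2.49552×10⁶ ft

2.50×10⁶ ft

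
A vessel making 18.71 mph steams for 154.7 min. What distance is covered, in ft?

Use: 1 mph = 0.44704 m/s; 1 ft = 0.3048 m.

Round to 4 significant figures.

18.71 mph × 0.44704 = 8.36412 m/s
154.7 min × 60 = 9282 s
d = v × t = 8.36412 m/s × 9282 s = 77635.8 m
77635.8 m ÷ (0.3048 m/ft) = 254711 ft

2.547×10⁵ ft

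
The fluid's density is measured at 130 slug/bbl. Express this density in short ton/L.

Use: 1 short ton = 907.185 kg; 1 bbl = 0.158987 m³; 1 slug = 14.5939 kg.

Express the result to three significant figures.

130 slug/bbl × 14.5939 kg/slug ÷ 0.158987 m³/bbl = 11933.1 kg/m³
11933.1 kg/m³ ÷ 907.185 kg/short ton × 0.001 m³/L = 0.013154 short ton/L

0.0132 short ton/L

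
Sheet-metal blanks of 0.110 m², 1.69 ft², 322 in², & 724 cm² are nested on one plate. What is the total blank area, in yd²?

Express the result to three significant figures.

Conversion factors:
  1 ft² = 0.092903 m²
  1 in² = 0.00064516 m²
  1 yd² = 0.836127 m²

0.110 m² (already m²)
1.69 ft² × 0.092903 = 0.157006 m²
322 in² × 0.00064516 = 0.207742 m²
724 cm² × 0.0001 = 0.0724 m²
Combined: 0.11 + 0.157006 + 0.207742 + 0.0724 = 0.547148 m²
In yd²: 0.547148 / 0.836127 = 0.654384 yd²

0.654 yd²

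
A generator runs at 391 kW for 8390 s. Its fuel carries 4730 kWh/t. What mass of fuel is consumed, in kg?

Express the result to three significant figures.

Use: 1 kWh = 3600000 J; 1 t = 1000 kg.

391 kW → 391000 W
E = P × t = 391000 × 8390 = 3.28049×10⁹ J
4730 kWh/t → 1.7028×10⁷ J/kg
m = E / e_s = 3.28049×10⁹ / 1.7028×10⁷ = 192.653 kg

193 kg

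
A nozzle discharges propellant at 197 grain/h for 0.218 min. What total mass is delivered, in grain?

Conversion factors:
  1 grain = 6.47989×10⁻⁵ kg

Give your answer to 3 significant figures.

0.716 grain

197 grain/h → 3.54594×10⁻⁶ kg/s
0.218 min → 13.08 s
m = ṁ × t = 3.54594×10⁻⁶ × 13.08 = 4.63809×10⁻⁵ kg
In grain: 4.63809×10⁻⁵ / 6.47989×10⁻⁵ = 0.715767 grain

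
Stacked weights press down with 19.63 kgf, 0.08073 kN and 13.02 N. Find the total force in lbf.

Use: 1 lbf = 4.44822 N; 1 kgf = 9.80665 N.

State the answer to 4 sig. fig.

19.63 kgf × 9.80665 = 192.505 N
0.08073 kN × 1000 = 80.73 N
13.02 N (already N)
Combined: 192.505 + 80.73 + 13.02 = 286.255 N
In lbf: 286.255 / 4.44822 = 64.3527 lbf

64.35 lbf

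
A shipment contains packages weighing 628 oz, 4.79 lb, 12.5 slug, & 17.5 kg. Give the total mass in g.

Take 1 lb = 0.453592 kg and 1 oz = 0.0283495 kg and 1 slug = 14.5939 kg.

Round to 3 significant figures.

628 oz × 0.0283495 → 17.8035 kg
4.79 lb × 0.453592 → 2.17271 kg
12.5 slug × 14.5939 → 182.424 kg
17.5 kg (already kg)
Sum: 17.8035 + 2.17271 + 182.424 + 17.5 = 219.9 kg
In g: 219.9 / 0.001 = 219900 g

2.20×10⁵ g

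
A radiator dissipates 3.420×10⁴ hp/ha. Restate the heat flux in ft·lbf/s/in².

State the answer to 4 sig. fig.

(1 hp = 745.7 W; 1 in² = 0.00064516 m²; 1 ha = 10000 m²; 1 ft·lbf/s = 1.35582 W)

1.214 ft·lbf/s/in²

3.420×10⁴ hp/ha × 745.7 W/hp ÷ 10000 m²/ha = 2550.29 W/m²
2550.29 W/m² ÷ 1.35582 W/ft·lbf/s × 0.00064516 m²/in² = 1.21354 ft·lbf/s/in²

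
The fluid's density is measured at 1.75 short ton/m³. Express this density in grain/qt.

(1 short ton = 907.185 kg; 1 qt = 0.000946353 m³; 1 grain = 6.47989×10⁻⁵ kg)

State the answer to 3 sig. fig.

1.75 short ton/m³ × 907.185 kg/short ton = 1587.57 kg/m³
1587.57 kg/m³ ÷ 6.47989×10⁻⁵ kg/grain × 0.000946353 m³/qt = 23185.6 grain/qt

2.32×10⁴ grain/qt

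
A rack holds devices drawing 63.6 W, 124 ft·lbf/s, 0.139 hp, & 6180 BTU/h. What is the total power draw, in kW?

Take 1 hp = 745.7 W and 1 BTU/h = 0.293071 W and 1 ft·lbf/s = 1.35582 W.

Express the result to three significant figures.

63.6 W (already W)
124 ft·lbf/s × 1.35582 = 168.122 W
0.139 hp × 745.7 = 103.652 W
6180 BTU/h × 0.293071 = 1811.18 W
Sum: 63.6 + 168.122 + 103.652 + 1811.18 = 2146.55 W
In kW: 2146.55 / 1000 = 2.14655 kW

2.15 kW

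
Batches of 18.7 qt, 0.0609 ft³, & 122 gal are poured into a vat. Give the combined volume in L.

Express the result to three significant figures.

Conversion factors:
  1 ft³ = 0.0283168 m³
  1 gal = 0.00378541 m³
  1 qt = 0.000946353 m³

18.7 qt × 0.000946353 → 0.0176968 m³
0.0609 ft³ × 0.0283168 → 0.00172449 m³
122 gal × 0.00378541 → 0.46182 m³
Sum: 0.0176968 + 0.00172449 + 0.46182 = 0.481241 m³
In L: 0.481241 / 0.001 = 481.241 L

481 L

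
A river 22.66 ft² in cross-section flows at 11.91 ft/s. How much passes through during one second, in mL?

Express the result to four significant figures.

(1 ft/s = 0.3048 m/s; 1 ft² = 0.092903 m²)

7.642×10⁶ mL

11.91 ft/s × 0.3048 → 3.63017 m/s
22.66 ft² × 0.092903 → 2.10518 m²
V = v × A × t = 3.63017 m/s × 2.10518 m² × 1 s = 7.64216 m³
7.64216 m³ ÷ (10⁻⁶ m³/mL) = 7.64216×10⁶ mL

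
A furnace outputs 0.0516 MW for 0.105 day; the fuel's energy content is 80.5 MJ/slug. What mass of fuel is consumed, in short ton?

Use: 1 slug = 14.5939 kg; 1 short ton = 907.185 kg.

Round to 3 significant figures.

0.0935 short ton

0.0516 MW → 51600 W
0.105 day → 9072 s
E = P × t = 51600 × 9072 = 4.68115×10⁸ J
80.5 MJ/slug → 5.516×10⁶ J/kg
m = E / e_s = 4.68115×10⁸ / 5.516×10⁶ = 84.8649 kg
In short ton: 84.8649 / 907.185 = 0.0935475 short ton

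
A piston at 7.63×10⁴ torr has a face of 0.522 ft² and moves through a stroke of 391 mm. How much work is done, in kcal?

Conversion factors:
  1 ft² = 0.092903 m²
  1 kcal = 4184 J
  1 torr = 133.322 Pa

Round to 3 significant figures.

46.1 kcal

7.63×10⁴ torr → 1.01725×10⁷ Pa
0.522 ft² → 0.0484954 m²
F = P × A = 1.01725×10⁷ × 0.0484954 = 493319 N
391 mm → 0.391 m
W = F × d = 493319 × 0.391 = 192888 J
In kcal: 192888 / 4184 = 46.1013 kcal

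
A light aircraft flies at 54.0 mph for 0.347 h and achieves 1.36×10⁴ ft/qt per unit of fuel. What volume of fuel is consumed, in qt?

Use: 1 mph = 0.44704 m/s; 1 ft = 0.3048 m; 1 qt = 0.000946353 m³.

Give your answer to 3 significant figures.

54.0 mph → 24.1402 m/s
0.347 h → 1249.2 s
d = v × t = 24.1402 × 1249.2 = 30155.9 m
1.36×10⁴ ft/qt → 4.38027×10⁶ m/m³
V = d / (distance per unit fuel) = 30155.9 / 4.38027×10⁶ = 0.00688448 m³
In qt: 0.00688448 / 0.000946353 = 7.27475 qt

7.27 qt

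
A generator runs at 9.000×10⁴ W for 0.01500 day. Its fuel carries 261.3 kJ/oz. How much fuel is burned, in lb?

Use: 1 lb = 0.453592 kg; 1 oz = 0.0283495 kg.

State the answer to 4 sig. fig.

0.01500 day → 1296 s
E = P × t = 90000 × 1296 = 1.1664×10⁸ J
261.3 kJ/oz → 9.21709×10⁶ J/kg
m = E / e_s = 1.1664×10⁸ / 9.21709×10⁶ = 12.6548 kg
In lb: 12.6548 / 0.453592 = 27.8991 lb

27.90 lb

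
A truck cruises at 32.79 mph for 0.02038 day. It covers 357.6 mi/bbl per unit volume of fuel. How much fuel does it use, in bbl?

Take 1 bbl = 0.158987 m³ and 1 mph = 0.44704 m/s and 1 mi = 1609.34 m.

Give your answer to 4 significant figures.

0.04485 bbl

32.79 mph → 14.6584 m/s
0.02038 day → 1760.83 s
d = v × t = 14.6584 × 1760.83 = 25811 m
357.6 mi/bbl → 3.61979×10⁶ m/m³
V = d / (distance per unit fuel) = 25811 / 3.61979×10⁶ = 0.00713052 m³
In bbl: 0.00713052 / 0.158987 = 0.0448497 bbl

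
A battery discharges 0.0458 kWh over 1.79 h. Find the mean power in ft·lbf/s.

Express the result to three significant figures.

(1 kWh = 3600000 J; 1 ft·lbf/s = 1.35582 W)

18.9 ft·lbf/s

0.0458 kWh × 3600000 = 164880 J
1.79 h × 3600 = 6444 s
P = E / t = 164880 J / 6444 s = 25.5866 W
25.5866 W ÷ (1.35582 W/ft·lbf/s) = 18.8717 ft·lbf/s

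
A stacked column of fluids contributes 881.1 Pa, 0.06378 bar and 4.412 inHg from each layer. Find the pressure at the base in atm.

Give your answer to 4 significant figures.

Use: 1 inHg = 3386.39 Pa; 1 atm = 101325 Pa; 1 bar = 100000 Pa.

881.1 Pa (already Pa)
0.06378 bar × 100000 = 6378 Pa
4.412 inHg × 3386.39 = 14940.8 Pa
Sum: 881.1 + 6378 + 14940.8 = 22199.9 Pa
In atm: 22199.9 / 101325 = 0.219096 atm

0.2191 atm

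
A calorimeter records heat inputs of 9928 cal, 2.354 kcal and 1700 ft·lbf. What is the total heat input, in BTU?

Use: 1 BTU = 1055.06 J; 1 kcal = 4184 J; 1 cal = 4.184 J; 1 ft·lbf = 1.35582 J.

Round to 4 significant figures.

50.89 BTU

9928 cal × 4.184 = 41538.8 J
2.354 kcal × 4184 = 9849.14 J
1700 ft·lbf × 1.35582 = 2304.89 J
Total: 41538.8 + 9849.14 + 2304.89 = 53692.8 J
In BTU: 53692.8 / 1055.06 = 50.8908 BTU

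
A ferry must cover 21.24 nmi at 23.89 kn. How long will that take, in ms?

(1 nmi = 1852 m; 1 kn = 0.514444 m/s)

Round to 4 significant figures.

21.24 nmi × 1852 → 39336.5 m
23.89 kn × 0.514444 → 12.2901 m/s
t = d / v = 39336.5 m / 12.2901 m/s = 3200.67 s
3200.67 s ÷ (0.001 s/ms) = 3.20067×10⁶ ms

3.201×10⁶ ms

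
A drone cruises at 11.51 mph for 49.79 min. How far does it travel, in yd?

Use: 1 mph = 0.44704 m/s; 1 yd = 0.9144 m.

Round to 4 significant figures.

11.51 mph × 0.44704 = 5.14543 m/s
49.79 min × 60 = 2987.4 s
d = v × t = 5.14543 m/s × 2987.4 s = 15371.5 m
15371.5 m ÷ (0.9144 m/yd) = 16810.5 yd

1.681×10⁴ yd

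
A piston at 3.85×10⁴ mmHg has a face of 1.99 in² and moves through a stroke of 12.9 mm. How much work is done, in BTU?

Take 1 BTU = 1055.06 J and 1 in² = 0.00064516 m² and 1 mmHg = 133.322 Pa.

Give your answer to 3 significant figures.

3.85×10⁴ mmHg → 5.1329×10⁶ Pa
1.99 in² → 0.00128387 m²
F = P × A = 5.1329×10⁶ × 0.00128387 = 6589.98 N
12.9 mm → 0.0129 m
W = F × d = 6589.98 × 0.0129 = 85.0107 J
In BTU: 85.0107 / 1055.06 = 0.0805743 BTU

0.0806 BTU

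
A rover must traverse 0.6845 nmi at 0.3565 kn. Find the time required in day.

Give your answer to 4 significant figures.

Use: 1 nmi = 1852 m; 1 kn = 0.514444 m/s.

0.08000 day

0.6845 nmi × 1852 = 1267.69 m
0.3565 kn × 0.514444 = 0.183399 m/s
t = d / v = 1267.69 m / 0.183399 m/s = 6912.2 s
6912.2 s ÷ (86400 s/day) = 0.0800023 day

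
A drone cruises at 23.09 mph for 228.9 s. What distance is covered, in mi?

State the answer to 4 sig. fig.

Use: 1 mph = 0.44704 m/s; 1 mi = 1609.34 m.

23.09 mph × 0.44704 → 10.3222 m/s
d = v × t = 10.3222 m/s × 228.9 s = 2362.75 m
2362.75 m ÷ (1609.34 m/mi) = 1.46815 mi

1.468 mi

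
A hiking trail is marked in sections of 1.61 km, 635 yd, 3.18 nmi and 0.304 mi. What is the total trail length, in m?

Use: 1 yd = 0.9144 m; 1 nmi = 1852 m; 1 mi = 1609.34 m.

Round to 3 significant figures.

8570 m

1.61 km × 1000 → 1610 m
635 yd × 0.9144 → 580.644 m
3.18 nmi × 1852 → 5889.36 m
0.304 mi × 1609.34 → 489.239 m
Combined: 1610 + 580.644 + 5889.36 + 489.239 = 8569.24 m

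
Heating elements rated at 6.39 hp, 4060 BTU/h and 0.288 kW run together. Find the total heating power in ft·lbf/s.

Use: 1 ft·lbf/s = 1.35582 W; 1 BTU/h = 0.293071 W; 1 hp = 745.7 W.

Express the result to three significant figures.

6.39 hp × 745.7 = 4765.02 W
4060 BTU/h × 0.293071 = 1189.87 W
0.288 kW × 1000 = 288 W
Total: 4765.02 + 1189.87 + 288 = 6242.89 W
In ft·lbf/s: 6242.89 / 1.35582 = 4604.51 ft·lbf/s

4600 ft·lbf/s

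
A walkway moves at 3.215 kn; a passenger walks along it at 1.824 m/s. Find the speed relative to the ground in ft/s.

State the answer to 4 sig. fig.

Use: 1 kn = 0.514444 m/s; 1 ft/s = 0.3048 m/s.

3.215 kn × 0.514444 → 1.65394 m/s
1.824 m/s (already m/s)
Combined: 1.65394 + 1.824 = 3.47794 m/s
In ft/s: 3.47794 / 0.3048 = 11.4106 ft/s

11.41 ft/s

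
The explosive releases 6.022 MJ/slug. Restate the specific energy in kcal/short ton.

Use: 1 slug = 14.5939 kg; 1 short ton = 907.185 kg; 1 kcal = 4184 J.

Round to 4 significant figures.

8.947×10⁴ kcal/short ton

6.022 MJ/slug × 1000000 J/MJ ÷ 14.5939 kg/slug = 412638 J/kg
412638 J/kg ÷ 4184 J/kcal × 907.185 kg/short ton = 89469.2 kcal/short ton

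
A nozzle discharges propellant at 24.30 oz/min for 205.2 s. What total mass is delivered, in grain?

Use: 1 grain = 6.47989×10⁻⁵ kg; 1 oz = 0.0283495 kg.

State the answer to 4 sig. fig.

24.30 oz/min → 0.0114815 kg/s
m = ṁ × t = 0.0114815 × 205.2 = 2.356 kg
In grain: 2.356 / 6.47989×10⁻⁵ = 36358.6 grain

3.636×10⁴ grain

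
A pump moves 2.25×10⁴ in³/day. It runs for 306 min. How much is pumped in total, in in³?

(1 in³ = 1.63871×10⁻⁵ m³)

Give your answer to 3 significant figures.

2.25×10⁴ in³/day → 4.26747×10⁻⁶ m³/s
306 min → 18360 s
V = Q × t = 4.26747×10⁻⁶ × 18360 = 0.0783507 m³
In in³: 0.0783507 / 1.63871×10⁻⁵ = 4781.24 in³

4780 in³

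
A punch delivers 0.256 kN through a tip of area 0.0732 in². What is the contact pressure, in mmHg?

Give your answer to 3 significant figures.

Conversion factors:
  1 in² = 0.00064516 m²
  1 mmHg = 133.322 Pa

4.07×10⁴ mmHg

0.256 kN × 1000 = 256 N
0.0732 in² × 0.00064516 = 4.72257×10⁻⁵ m²
P = F / A = 256 N / 4.72257×10⁻⁵ m² = 5.42078×10⁶ Pa
5.42078×10⁶ Pa ÷ (133.322 Pa/mmHg) = 40659.3 mmHg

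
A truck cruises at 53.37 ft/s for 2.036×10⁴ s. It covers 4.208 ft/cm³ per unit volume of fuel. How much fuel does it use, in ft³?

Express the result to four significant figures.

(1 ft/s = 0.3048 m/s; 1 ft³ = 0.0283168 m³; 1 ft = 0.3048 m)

9.119 ft³

53.37 ft/s → 16.2672 m/s
d = v × t = 16.2672 × 20360 = 331200 m
4.208 ft/cm³ → 1.2826×10⁶ m/m³
V = d / (distance per unit fuel) = 331200 / 1.2826×10⁶ = 0.258225 m³
In ft³: 0.258225 / 0.0283168 = 9.11914 ft³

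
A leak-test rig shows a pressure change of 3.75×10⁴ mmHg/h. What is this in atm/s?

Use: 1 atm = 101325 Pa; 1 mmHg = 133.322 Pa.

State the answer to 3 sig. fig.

0.0137 atm/s

3.75×10⁴ mmHg/h × 133.322 Pa/mmHg ÷ 3600 s/h = 1388.77 Pa/s
1388.77 Pa/s ÷ 101325 Pa/atm = 0.0137061 atm/s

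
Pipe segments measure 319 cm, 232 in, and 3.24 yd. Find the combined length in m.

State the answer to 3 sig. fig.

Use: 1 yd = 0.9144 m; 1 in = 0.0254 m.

319 cm × 0.01 = 3.19 m
232 in × 0.0254 = 5.8928 m
3.24 yd × 0.9144 = 2.96266 m
Combined: 3.19 + 5.8928 + 2.96266 = 12.0455 m

12.0 m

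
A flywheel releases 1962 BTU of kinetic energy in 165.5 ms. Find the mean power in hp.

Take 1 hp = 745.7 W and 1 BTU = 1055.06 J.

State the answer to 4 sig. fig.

1962 BTU × 1055.06 = 2.07003×10⁶ J
165.5 ms × 0.001 = 0.1655 s
P = E / t = 2.07003×10⁶ J / 0.1655 s = 1.25077×10⁷ W
1.25077×10⁷ W ÷ (745.7 W/hp) = 16773.1 hp

1.677×10⁴ hp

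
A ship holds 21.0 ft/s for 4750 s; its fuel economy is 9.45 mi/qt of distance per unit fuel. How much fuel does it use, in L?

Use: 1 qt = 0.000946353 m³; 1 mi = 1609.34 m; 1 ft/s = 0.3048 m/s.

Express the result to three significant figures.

1.89 L

21.0 ft/s → 6.4008 m/s
d = v × t = 6.4008 × 4750 = 30403.8 m
9.45 mi/qt → 1.60704×10⁷ m/m³
V = d / (distance per unit fuel) = 30403.8 / 1.60704×10⁷ = 0.00189191 m³
In L: 0.00189191 / 0.001 = 1.89191 L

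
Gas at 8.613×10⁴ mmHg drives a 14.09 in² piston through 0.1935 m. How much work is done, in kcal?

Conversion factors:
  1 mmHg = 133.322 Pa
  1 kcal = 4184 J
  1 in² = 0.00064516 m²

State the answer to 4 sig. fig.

8.613×10⁴ mmHg → 1.1483×10⁷ Pa
14.09 in² → 0.0090903 m²
F = P × A = 1.1483×10⁷ × 0.0090903 = 104384 N
W = F × d = 104384 × 0.1935 = 20198.3 J
In kcal: 20198.3 / 4184 = 4.82751 kcal

4.828 kcal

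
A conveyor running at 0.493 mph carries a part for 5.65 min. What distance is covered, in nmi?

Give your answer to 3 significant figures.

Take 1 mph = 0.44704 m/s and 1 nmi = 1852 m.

0.0403 nmi

0.493 mph × 0.44704 → 0.220391 m/s
5.65 min × 60 → 339 s
d = v × t = 0.220391 m/s × 339 s = 74.7125 m
74.7125 m ÷ (1852 m/nmi) = 0.0403415 nmi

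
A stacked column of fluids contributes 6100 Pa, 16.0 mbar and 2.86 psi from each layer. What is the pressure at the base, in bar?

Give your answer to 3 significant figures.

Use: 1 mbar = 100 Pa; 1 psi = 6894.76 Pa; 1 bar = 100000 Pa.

0.274 bar

6100 Pa (already Pa)
16.0 mbar × 100 = 1600 Pa
2.86 psi × 6894.76 = 19719 Pa
Combined: 6100 + 1600 + 19719 = 27419 Pa
In bar: 27419 / 100000 = 0.27419 bar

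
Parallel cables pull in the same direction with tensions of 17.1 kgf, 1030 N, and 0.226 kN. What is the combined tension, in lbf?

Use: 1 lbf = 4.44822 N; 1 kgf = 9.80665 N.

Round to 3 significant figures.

17.1 kgf × 9.80665 = 167.694 N
1030 N (already N)
0.226 kN × 1000 = 226 N
Sum: 167.694 + 1030 + 226 = 1423.69 N
In lbf: 1423.69 / 4.44822 = 320.058 lbf

320 lbf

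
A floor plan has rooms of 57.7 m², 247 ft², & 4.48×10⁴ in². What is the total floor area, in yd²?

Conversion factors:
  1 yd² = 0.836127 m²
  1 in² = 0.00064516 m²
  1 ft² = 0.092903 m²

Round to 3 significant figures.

131 yd²

57.7 m² (already m²)
247 ft² × 0.092903 = 22.947 m²
4.48×10⁴ in² × 0.00064516 = 28.9032 m²
Total: 57.7 + 22.947 + 28.9032 = 109.55 m²
In yd²: 109.55 / 0.836127 = 131.021 yd²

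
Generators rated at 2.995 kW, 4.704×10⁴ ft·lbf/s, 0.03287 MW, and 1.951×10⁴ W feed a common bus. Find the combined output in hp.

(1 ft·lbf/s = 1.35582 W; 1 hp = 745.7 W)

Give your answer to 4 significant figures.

2.995 kW × 1000 → 2995 W
4.704×10⁴ ft·lbf/s × 1.35582 → 63777.8 W
0.03287 MW × 1000000 → 32870 W
1.951×10⁴ W (already W)
Combined: 2995 + 63777.8 + 32870 + 19510 = 119153 W
In hp: 119153 / 745.7 = 159.787 hp

159.8 hp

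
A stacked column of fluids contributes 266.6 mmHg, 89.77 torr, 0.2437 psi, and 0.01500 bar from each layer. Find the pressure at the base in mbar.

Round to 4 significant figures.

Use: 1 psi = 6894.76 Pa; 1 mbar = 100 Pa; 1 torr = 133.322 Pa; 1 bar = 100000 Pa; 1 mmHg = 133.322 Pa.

266.6 mmHg × 133.322 → 35543.6 Pa
89.77 torr × 133.322 → 11968.3 Pa
0.2437 psi × 6894.76 → 1680.25 Pa
0.01500 bar × 100000 → 1500 Pa
Combined: 35543.6 + 11968.3 + 1680.25 + 1500 = 50692.1 Pa
In mbar: 50692.1 / 100 = 506.921 mbar

506.9 mbar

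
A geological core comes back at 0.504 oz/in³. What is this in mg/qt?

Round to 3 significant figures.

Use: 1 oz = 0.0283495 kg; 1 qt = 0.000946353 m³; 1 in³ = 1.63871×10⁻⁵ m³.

8.25×10⁵ mg/qt

0.504 oz/in³ × 0.0283495 kg/oz ÷ 1.63871×10⁻⁵ m³/in³ = 871.914 kg/m³
871.914 kg/m³ ÷ 10⁻⁶ kg/mg × 0.000946353 m³/qt = 825138 mg/qt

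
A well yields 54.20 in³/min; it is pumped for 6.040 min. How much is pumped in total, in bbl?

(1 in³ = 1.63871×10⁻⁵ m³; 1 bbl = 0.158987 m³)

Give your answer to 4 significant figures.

54.20 in³/min → 1.4803×10⁻⁵ m³/s
6.040 min → 362.4 s
V = Q × t = 1.4803×10⁻⁵ × 362.4 = 0.00536461 m³
In bbl: 0.00536461 / 0.158987 = 0.0337424 bbl

0.03374 bbl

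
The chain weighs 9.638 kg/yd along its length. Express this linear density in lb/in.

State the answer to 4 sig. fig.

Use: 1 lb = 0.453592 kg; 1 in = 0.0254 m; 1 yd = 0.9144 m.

9.638 kg/yd ÷ 0.9144 m/yd = 10.5402 kg/m
10.5402 kg/m ÷ 0.453592 kg/lb × 0.0254 m/in = 0.590224 lb/in

0.5902 lb/in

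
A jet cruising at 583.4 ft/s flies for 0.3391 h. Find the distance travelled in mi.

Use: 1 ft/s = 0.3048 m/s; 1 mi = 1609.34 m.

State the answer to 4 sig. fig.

583.4 ft/s × 0.3048 → 177.82 m/s
0.3391 h × 3600 → 1220.76 s
d = v × t = 177.82 m/s × 1220.76 s = 217076 m
217076 m ÷ (1609.34 m/mi) = 134.885 mi

134.9 mi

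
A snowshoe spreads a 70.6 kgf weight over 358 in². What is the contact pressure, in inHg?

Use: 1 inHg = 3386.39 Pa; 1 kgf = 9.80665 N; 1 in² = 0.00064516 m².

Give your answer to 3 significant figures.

70.6 kgf × 9.80665 → 692.349 N
358 in² × 0.00064516 → 0.230967 m²
P = F / A = 692.349 N / 0.230967 m² = 2997.61 Pa
2997.61 Pa ÷ (3386.39 Pa/inHg) = 0.885193 inHg

0.885 inHg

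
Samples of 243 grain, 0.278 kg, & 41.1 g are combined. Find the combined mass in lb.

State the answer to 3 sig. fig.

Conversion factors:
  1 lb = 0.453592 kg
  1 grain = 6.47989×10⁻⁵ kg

0.738 lb

243 grain × 6.47989×10⁻⁵ = 0.0157461 kg
0.278 kg (already kg)
41.1 g × 0.001 = 0.0411 kg
Combined: 0.0157461 + 0.278 + 0.0411 = 0.334846 kg
In lb: 0.334846 / 0.453592 = 0.73821 lb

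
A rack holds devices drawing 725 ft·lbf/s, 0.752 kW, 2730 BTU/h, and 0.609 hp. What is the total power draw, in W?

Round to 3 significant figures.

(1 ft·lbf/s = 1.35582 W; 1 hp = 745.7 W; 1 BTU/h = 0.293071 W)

725 ft·lbf/s × 1.35582 = 982.97 W
0.752 kW × 1000 = 752 W
2730 BTU/h × 0.293071 = 800.084 W
0.609 hp × 745.7 = 454.131 W
Total: 982.97 + 752 + 800.084 + 454.131 = 2989.18 W

2990 W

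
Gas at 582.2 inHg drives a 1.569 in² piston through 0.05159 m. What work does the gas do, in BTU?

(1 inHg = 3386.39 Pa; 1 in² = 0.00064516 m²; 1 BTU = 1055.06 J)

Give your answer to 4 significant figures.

0.09759 BTU

582.2 inHg → 1.97156×10⁶ Pa
1.569 in² → 0.00101226 m²
F = P × A = 1.97156×10⁶ × 0.00101226 = 1995.73 N
W = F × d = 1995.73 × 0.05159 = 102.96 J
In BTU: 102.96 / 1055.06 = 0.0975869 BTU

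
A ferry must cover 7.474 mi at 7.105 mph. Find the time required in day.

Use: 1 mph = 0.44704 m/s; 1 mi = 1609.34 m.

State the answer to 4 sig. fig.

0.04383 day

7.474 mi × 1609.34 → 12028.2 m
7.105 mph × 0.44704 → 3.17622 m/s
t = d / v = 12028.2 m / 3.17622 m/s = 3786.95 s
3786.95 s ÷ (86400 s/day) = 0.0438304 day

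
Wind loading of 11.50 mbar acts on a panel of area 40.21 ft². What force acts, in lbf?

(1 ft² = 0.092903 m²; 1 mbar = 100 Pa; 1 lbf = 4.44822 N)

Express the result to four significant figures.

11.50 mbar × 100 → 1150 Pa
40.21 ft² × 0.092903 → 3.73563 m²
F = P × A = 1150 Pa × 3.73563 m² = 4295.97 N
4295.97 N ÷ (4.44822 N/lbf) = 965.773 lbf

965.8 lbf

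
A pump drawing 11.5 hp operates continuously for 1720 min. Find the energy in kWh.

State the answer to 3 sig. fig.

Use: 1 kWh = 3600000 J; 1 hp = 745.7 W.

246 kWh

11.5 hp × 745.7 → 8575.55 W
1720 min × 60 → 103200 s
E = P × t = 8575.55 W × 103200 s = 8.84997×10⁸ J
8.84997×10⁸ J ÷ (3600000 J/kWh) = 245.832 kWh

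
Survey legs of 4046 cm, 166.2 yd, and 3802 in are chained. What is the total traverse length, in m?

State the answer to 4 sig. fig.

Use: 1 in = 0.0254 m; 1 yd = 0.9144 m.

289.0 m

4046 cm × 0.01 = 40.46 m
166.2 yd × 0.9144 = 151.973 m
3802 in × 0.0254 = 96.5708 m
Total: 40.46 + 151.973 + 96.5708 = 289.004 m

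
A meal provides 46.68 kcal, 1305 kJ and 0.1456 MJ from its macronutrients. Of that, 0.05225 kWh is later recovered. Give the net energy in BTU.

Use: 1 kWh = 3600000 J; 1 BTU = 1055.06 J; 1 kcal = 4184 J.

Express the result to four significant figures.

1382 BTU

46.68 kcal × 4184 = 195309 J
1305 kJ × 1000 = 1.305×10⁶ J
0.1456 MJ × 1000000 = 145600 J
0.05225 kWh × 3600000 = 188100 J
Net: 195309 + 1.305×10⁶ + 145600 − 188100 = 1.45781×10⁶ J
In BTU: 1.45781×10⁶ / 1055.06 = 1381.73 BTU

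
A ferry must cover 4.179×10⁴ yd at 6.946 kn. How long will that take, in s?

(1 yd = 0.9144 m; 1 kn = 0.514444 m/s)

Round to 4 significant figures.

1.069×10⁴ s

4.179×10⁴ yd × 0.9144 = 38212.8 m
6.946 kn × 0.514444 = 3.57333 m/s
t = d / v = 38212.8 m / 3.57333 m/s = 10693.9 s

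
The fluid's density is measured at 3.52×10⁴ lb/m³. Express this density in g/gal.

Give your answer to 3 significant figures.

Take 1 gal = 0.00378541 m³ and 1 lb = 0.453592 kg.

6.04×10⁴ g/gal

3.52×10⁴ lb/m³ × 0.453592 kg/lb = 15966.4 kg/m³
15966.4 kg/m³ ÷ 0.001 kg/g × 0.00378541 m³/gal = 60439.4 g/gal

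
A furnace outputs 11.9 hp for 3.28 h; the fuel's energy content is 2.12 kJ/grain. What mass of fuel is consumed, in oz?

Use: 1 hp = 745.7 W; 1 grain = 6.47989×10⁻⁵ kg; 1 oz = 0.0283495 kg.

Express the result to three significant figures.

113 oz

11.9 hp → 8873.83 W
3.28 h → 11808 s
E = P × t = 8873.83 × 11808 = 1.04782×10⁸ J
2.12 kJ/grain → 3.27166×10⁷ J/kg
m = E / e_s = 1.04782×10⁸ / 3.27166×10⁷ = 3.20272 kg
In oz: 3.20272 / 0.0283495 = 112.973 oz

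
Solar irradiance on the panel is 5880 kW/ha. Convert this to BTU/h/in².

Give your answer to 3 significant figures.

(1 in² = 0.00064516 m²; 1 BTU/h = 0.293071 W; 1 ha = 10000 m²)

1.29 BTU/h/in²

5880 kW/ha × 1000 W/kW ÷ 10000 m²/ha = 588 W/m²
588 W/m² ÷ 0.293071 W/BTU/h × 0.00064516 m²/in² = 1.29441 BTU/h/in²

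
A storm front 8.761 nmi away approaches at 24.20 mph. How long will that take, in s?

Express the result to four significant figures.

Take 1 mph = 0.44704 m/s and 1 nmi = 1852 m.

1500 s

8.761 nmi × 1852 → 16225.4 m
24.20 mph × 0.44704 → 10.8184 m/s
t = d / v = 16225.4 m / 10.8184 m/s = 1499.8 s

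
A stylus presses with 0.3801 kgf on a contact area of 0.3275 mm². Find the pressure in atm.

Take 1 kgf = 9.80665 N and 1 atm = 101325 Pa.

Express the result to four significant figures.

112.3 atm

0.3801 kgf × 9.80665 = 3.72751 N
0.3275 mm² × 10⁻⁶ = 3.275×10⁻⁷ m²
P = F / A = 3.72751 N / 3.275×10⁻⁷ m² = 1.13817×10⁷ Pa
1.13817×10⁷ Pa ÷ (101325 Pa/atm) = 112.329 atm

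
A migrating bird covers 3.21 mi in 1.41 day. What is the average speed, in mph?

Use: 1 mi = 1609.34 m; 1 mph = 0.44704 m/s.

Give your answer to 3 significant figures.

3.21 mi × 1609.34 = 5165.98 m
1.41 day × 86400 = 121824 s
v = d / t = 5165.98 m / 121824 s = 0.0424053 m/s
0.0424053 m/s ÷ (0.44704 m/s/mph) = 0.094858 mph

0.0949 mph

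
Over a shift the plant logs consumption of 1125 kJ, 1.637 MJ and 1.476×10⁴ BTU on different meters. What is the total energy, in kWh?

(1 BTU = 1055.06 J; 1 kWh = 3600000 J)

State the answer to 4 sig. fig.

5.093 kWh

1125 kJ × 1000 = 1.125×10⁶ J
1.637 MJ × 1000000 = 1.637×10⁶ J
1.476×10⁴ BTU × 1055.06 = 1.55727×10⁷ J
Combined: 1.125×10⁶ + 1.637×10⁶ + 1.55727×10⁷ = 1.83347×10⁷ J
In kWh: 1.83347×10⁷ / 3600000 = 5.09297 kWh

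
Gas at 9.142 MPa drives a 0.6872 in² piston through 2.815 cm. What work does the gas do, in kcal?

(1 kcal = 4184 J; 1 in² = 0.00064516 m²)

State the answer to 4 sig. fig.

0.02727 kcal

9.142 MPa → 9.142×10⁶ Pa
0.6872 in² → 4.43354×10⁻⁴ m²
F = P × A = 9.142×10⁶ × 4.43354×10⁻⁴ = 4053.14 N
2.815 cm → 0.02815 m
W = F × d = 4053.14 × 0.02815 = 114.096 J
In kcal: 114.096 / 4184 = 0.0272696 kcal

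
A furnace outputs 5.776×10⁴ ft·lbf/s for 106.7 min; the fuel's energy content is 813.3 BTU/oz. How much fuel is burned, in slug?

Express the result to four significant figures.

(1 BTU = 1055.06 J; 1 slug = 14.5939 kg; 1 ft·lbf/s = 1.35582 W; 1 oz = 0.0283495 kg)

1.135 slug

5.776×10⁴ ft·lbf/s → 78312.2 W
106.7 min → 6402 s
E = P × t = 78312.2 × 6402 = 5.01355×10⁸ J
813.3 BTU/oz → 3.02679×10⁷ J/kg
m = E / e_s = 5.01355×10⁸ / 3.02679×10⁷ = 16.5639 kg
In slug: 16.5639 / 14.5939 = 1.13499 slug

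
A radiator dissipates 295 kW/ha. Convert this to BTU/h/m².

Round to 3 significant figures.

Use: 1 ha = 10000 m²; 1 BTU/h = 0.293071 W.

101 BTU/h/m²

295 kW/ha × 1000 W/kW ÷ 10000 m²/ha = 29.5 W/m²
29.5 W/m² ÷ 0.293071 W/BTU/h = 100.658 BTU/h/m²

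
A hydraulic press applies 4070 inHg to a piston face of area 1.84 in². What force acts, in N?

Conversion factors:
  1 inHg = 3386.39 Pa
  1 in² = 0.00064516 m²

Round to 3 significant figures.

1.64×10⁴ N

4070 inHg × 3386.39 = 1.37826×10⁷ Pa
1.84 in² × 0.00064516 = 0.00118709 m²
F = P × A = 1.37826×10⁷ Pa × 0.00118709 m² = 16361.2 N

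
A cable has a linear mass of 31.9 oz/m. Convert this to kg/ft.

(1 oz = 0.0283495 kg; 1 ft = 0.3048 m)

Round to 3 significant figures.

31.9 oz/m × 0.0283495 kg/oz = 0.904349 kg/m
0.904349 kg/m × 0.3048 m/ft = 0.275646 kg/ft

0.276 kg/ft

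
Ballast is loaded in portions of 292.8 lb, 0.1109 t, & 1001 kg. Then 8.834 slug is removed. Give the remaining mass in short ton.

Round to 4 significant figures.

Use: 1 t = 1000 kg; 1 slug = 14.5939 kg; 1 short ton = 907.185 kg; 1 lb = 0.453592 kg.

1.230 short ton

292.8 lb × 0.453592 = 132.812 kg
0.1109 t × 1000 = 110.9 kg
1001 kg (already kg)
8.834 slug × 14.5939 = 128.923 kg
Net: 132.812 + 110.9 + 1001 − 128.923 = 1115.79 kg
In short ton: 1115.79 / 907.185 = 1.22995 short ton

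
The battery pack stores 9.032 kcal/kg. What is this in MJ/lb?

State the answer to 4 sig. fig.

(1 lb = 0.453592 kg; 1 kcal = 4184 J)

0.01714 MJ/lb

9.032 kcal/kg × 4184 J/kcal = 37789.9 J/kg
37789.9 J/kg ÷ 1000000 J/MJ × 0.453592 kg/lb = 0.0171412 MJ/lb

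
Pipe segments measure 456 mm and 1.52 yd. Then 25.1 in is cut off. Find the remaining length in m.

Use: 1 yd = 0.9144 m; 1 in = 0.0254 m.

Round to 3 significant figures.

456 mm × 0.001 → 0.456 m
1.52 yd × 0.9144 → 1.38989 m
25.1 in × 0.0254 → 0.63754 m
Sum: 0.456 + 1.38989 − 0.63754 = 1.20835 m

1.21 m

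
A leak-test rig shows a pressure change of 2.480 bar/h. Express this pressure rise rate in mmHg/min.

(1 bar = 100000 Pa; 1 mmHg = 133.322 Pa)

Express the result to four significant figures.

31.00 mmHg/min

2.480 bar/h × 100000 Pa/bar ÷ 3600 s/h = 68.8889 Pa/s
68.8889 Pa/s ÷ 133.322 Pa/mmHg × 60 s/min = 31.0026 mmHg/min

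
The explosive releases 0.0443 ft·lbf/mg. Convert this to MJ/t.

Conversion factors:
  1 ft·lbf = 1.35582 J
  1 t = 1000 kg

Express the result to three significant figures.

60.1 MJ/t

0.0443 ft·lbf/mg × 1.35582 J/ft·lbf ÷ 10⁻⁶ kg/mg = 60062.8 J/kg
60062.8 J/kg ÷ 1000000 J/MJ × 1000 kg/t = 60.0628 MJ/t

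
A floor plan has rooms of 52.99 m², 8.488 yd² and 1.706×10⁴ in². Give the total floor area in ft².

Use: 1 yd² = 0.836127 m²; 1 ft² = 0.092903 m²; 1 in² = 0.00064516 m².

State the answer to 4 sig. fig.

765.2 ft²

52.99 m² (already m²)
8.488 yd² × 0.836127 = 7.09705 m²
1.706×10⁴ in² × 0.00064516 = 11.0064 m²
Total: 52.99 + 7.09705 + 11.0064 = 71.0934 m²
In ft²: 71.0934 / 0.092903 = 765.243 ft²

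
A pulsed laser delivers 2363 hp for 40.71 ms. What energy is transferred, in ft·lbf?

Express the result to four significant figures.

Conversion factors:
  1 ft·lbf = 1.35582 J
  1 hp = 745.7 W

2363 hp × 745.7 = 1.76209×10⁶ W
40.71 ms × 0.001 = 0.04071 s
E = P × t = 1.76209×10⁶ W × 0.04071 s = 71734.7 J
71734.7 J ÷ (1.35582 J/ft·lbf) = 52908.7 ft·lbf

5.291×10⁴ ft·lbf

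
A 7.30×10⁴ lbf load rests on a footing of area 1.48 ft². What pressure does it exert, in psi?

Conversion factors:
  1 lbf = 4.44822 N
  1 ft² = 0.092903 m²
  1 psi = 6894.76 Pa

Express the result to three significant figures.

7.30×10⁴ lbf × 4.44822 → 324720 N
1.48 ft² × 0.092903 → 0.137496 m²
P = F / A = 324720 N / 0.137496 m² = 2.36167×10⁶ Pa
2.36167×10⁶ Pa ÷ (6894.76 Pa/psi) = 342.531 psi

343 psi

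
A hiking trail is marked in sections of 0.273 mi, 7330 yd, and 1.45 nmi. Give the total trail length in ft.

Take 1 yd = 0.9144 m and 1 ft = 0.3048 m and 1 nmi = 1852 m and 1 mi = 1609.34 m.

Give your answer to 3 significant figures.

3.22×10⁴ ft

0.273 mi × 1609.34 → 439.35 m
7330 yd × 0.9144 → 6702.55 m
1.45 nmi × 1852 → 2685.4 m
Sum: 439.35 + 6702.55 + 2685.4 = 9827.3 m
In ft: 9827.3 / 0.3048 = 32241.8 ft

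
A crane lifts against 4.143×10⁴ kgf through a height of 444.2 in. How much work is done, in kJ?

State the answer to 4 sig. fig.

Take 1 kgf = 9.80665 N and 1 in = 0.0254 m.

4584 kJ

4.143×10⁴ kgf × 9.80665 → 406290 N
444.2 in × 0.0254 → 11.2827 m
W = F × d = 406290 N × 11.2827 m = 4.58405×10⁶ J
4.58405×10⁶ J ÷ (1000 J/kJ) = 4584.05 kJ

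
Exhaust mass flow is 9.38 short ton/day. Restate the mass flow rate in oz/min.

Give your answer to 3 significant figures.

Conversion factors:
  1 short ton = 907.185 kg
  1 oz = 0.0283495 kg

208 oz/min

9.38 short ton/day × 907.185 kg/short ton ÷ 86400 s/day = 0.0984884 kg/s
0.0984884 kg/s ÷ 0.0283495 kg/oz × 60 s/min = 208.445 oz/min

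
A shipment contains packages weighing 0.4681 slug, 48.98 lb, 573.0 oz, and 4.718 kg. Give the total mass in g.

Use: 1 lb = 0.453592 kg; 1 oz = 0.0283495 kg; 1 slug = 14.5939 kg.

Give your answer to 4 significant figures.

5.001×10⁴ g

0.4681 slug × 14.5939 = 6.8314 kg
48.98 lb × 0.453592 = 22.2169 kg
573.0 oz × 0.0283495 = 16.2443 kg
4.718 kg (already kg)
Combined: 6.8314 + 22.2169 + 16.2443 + 4.718 = 50.0106 kg
In g: 50.0106 / 0.001 = 50010.6 g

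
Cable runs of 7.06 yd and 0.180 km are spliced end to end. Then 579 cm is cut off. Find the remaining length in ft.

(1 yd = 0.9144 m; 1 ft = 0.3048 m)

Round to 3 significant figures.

7.06 yd × 0.9144 = 6.45566 m
0.180 km × 1000 = 180 m
579 cm × 0.01 = 5.79 m
Result: 6.45566 + 180 − 5.79 = 180.666 m
In ft: 180.666 / 0.3048 = 592.736 ft

593 ft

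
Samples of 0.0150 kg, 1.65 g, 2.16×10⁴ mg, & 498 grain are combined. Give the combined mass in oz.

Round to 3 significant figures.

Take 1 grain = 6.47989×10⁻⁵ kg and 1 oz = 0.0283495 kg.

2.49 oz

0.0150 kg (already kg)
1.65 g × 0.001 = 0.00165 kg
2.16×10⁴ mg × 10⁻⁶ = 0.0216 kg
498 grain × 6.47989×10⁻⁵ = 0.0322699 kg
Sum: 0.015 + 0.00165 + 0.0216 + 0.0322699 = 0.0705199 kg
In oz: 0.0705199 / 0.0283495 = 2.48752 oz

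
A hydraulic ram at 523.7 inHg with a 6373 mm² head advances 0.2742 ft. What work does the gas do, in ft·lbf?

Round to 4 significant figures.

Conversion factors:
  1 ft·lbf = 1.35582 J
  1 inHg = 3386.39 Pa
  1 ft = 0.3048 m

523.7 inHg → 1.77345×10⁶ Pa
6373 mm² → 0.006373 m²
F = P × A = 1.77345×10⁶ × 0.006373 = 11302.2 N
0.2742 ft → 0.0835762 m
W = F × d = 11302.2 × 0.0835762 = 944.595 J
In ft·lbf: 944.595 / 1.35582 = 696.696 ft·lbf

696.7 ft·lbf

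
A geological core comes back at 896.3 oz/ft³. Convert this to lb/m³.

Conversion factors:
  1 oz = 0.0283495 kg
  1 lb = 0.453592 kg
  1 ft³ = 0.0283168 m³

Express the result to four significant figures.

896.3 oz/ft³ × 0.0283495 kg/oz ÷ 0.0283168 m³/ft³ = 897.335 kg/m³
897.335 kg/m³ ÷ 0.453592 kg/lb = 1978.29 lb/m³

1978 lb/m³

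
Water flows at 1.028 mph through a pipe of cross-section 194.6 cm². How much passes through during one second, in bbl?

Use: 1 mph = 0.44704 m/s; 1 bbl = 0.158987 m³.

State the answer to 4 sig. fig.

0.05625 bbl

1.028 mph × 0.44704 = 0.459557 m/s
194.6 cm² × 0.0001 = 0.01946 m²
V = v × A × t = 0.459557 m/s × 0.01946 m² × 1 s = 0.00894298 m³
0.00894298 m³ ÷ (0.158987 m³/bbl) = 0.0562498 bbl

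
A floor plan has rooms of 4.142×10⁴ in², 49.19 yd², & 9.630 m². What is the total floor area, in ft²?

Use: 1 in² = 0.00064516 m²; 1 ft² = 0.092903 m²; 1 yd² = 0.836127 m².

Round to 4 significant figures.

834.0 ft²

4.142×10⁴ in² × 0.00064516 = 26.7225 m²
49.19 yd² × 0.836127 = 41.1291 m²
9.630 m² (already m²)
Total: 26.7225 + 41.1291 + 9.63 = 77.4816 m²
In ft²: 77.4816 / 0.092903 = 834.005 ft²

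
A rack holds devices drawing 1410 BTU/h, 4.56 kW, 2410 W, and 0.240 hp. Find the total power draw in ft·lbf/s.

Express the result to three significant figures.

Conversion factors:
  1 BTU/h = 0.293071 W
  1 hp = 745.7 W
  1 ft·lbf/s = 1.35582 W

1410 BTU/h × 0.293071 = 413.23 W
4.56 kW × 1000 = 4560 W
2410 W (already W)
0.240 hp × 745.7 = 178.968 W
Sum: 413.23 + 4560 + 2410 + 178.968 = 7562.2 W
In ft·lbf/s: 7562.2 / 1.35582 = 5577.58 ft·lbf/s

5580 ft·lbf/s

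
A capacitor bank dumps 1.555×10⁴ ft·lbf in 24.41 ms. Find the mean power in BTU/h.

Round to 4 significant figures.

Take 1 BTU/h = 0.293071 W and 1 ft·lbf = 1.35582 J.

1.555×10⁴ ft·lbf × 1.35582 = 21083 J
24.41 ms × 0.001 = 0.02441 s
P = E / t = 21083 J / 0.02441 s = 863703 W
863703 W ÷ (0.293071 W/BTU/h) = 2.94708×10⁶ BTU/h

2.947×10⁶ BTU/h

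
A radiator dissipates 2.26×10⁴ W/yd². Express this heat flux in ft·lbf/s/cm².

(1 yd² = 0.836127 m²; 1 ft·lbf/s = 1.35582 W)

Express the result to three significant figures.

1.99 ft·lbf/s/cm²

2.26×10⁴ W/yd² ÷ 0.836127 m²/yd² = 27029.4 W/m²
27029.4 W/m² ÷ 1.35582 W/ft·lbf/s × 0.0001 m²/cm² = 1.99358 ft·lbf/s/cm²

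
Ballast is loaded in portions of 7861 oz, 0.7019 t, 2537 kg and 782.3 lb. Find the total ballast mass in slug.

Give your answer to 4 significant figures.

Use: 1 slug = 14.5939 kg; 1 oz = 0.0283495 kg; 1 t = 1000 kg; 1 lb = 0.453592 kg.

7861 oz × 0.0283495 = 222.855 kg
0.7019 t × 1000 = 701.9 kg
2537 kg (already kg)
782.3 lb × 0.453592 = 354.845 kg
Sum: 222.855 + 701.9 + 2537 + 354.845 = 3816.6 kg
In slug: 3816.6 / 14.5939 = 261.52 slug

261.5 slug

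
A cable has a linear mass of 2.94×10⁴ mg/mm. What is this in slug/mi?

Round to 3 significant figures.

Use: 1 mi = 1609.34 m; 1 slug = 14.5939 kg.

3240 slug/mi

2.94×10⁴ mg/mm × 10⁻⁶ kg/mg ÷ 0.001 m/mm = 29.4 kg/m
29.4 kg/m ÷ 14.5939 kg/slug × 1609.34 m/mi = 3242.08 slug/mi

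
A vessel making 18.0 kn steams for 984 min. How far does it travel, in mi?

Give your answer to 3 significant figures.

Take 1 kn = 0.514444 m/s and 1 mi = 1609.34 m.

18.0 kn × 0.514444 → 9.25999 m/s
984 min × 60 → 59040 s
d = v × t = 9.25999 m/s × 59040 s = 546710 m
546710 m ÷ (1609.34 m/mi) = 339.711 mi

340 mi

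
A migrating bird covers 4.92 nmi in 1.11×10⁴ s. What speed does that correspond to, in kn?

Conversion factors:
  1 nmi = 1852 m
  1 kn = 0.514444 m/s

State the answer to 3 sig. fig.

4.92 nmi × 1852 = 9111.84 m
v = d / t = 9111.84 m / 11100 s = 0.820886 m/s
0.820886 m/s ÷ (0.514444 m/s/kn) = 1.59568 kn

1.60 kn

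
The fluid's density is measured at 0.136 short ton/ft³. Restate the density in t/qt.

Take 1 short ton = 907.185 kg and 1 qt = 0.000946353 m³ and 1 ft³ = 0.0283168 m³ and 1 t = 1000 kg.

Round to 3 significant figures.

0.00412 t/qt

0.136 short ton/ft³ × 907.185 kg/short ton ÷ 0.0283168 m³/ft³ = 4357.03 kg/m³
4357.03 kg/m³ ÷ 1000 kg/t × 0.000946353 m³/qt = 0.00412329 t/qt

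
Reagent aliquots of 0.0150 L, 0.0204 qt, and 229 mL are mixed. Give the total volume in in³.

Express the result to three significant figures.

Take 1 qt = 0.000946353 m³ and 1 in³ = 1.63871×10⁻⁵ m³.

16.1 in³

0.0150 L × 0.001 = 1.5×10⁻⁵ m³
0.0204 qt × 0.000946353 = 1.93056×10⁻⁵ m³
229 mL × 10⁻⁶ = 2.29×10⁻⁴ m³
Total: 1.5×10⁻⁵ + 1.93056×10⁻⁵ + 2.29×10⁻⁴ = 2.63306×10⁻⁴ m³
In in³: 2.63306×10⁻⁴ / 1.63871×10⁻⁵ = 16.0679 in³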